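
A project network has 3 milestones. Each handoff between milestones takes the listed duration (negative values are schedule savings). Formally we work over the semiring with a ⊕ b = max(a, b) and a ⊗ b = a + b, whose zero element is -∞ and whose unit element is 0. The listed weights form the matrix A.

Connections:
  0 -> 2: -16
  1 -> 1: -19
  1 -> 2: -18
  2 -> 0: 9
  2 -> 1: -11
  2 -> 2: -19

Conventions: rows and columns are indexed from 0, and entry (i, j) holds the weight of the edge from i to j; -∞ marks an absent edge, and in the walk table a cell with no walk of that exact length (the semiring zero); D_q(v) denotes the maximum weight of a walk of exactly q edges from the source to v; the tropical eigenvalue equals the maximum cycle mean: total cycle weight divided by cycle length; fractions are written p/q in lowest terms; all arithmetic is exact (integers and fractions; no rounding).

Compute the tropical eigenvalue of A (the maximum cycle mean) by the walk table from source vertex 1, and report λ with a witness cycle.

q=0: [-∞, 0, -∞]
q=1: [-∞, -19, -18]
q=2: [-9, -29, -37]
q=3: [-28, -48, -25]
Optimal cycle mean attained by: cycle 0->2->0, total (-16) + 9, length 2.
Answer: λ = -7/2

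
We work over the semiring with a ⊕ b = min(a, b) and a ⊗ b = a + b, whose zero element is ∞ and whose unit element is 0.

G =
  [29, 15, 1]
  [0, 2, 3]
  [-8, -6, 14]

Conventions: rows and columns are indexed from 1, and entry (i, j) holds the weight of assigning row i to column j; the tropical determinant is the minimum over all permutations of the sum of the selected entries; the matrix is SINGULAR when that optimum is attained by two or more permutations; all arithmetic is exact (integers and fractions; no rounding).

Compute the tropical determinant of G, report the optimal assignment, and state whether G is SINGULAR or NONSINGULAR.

σ = (1, 2, 3): 29 + 2 + 14 = 45
σ = (1, 3, 2): 29 + 3 + (-6) = 26
σ = (2, 1, 3): 15 + 0 + 14 = 29
σ = (2, 3, 1): 15 + 3 + (-8) = 10
σ = (3, 1, 2): 1 + 0 + (-6) = -5
σ = (3, 2, 1): 1 + 2 + (-8) = -5
Optimal value attained by: σ = (3, 1, 2).
Answer: det⊕(G) = -5; verdict: SINGULAR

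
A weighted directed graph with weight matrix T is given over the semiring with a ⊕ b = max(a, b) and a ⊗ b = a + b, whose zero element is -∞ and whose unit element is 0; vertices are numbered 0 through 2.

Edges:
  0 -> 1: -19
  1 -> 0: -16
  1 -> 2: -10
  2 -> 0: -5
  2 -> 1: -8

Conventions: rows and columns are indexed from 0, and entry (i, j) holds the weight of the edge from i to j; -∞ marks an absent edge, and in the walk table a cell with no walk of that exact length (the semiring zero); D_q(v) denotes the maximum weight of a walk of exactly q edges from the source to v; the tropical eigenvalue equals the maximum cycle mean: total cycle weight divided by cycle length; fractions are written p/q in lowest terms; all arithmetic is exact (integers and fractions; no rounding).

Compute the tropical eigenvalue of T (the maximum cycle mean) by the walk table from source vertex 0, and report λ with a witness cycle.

q=0: [0, -∞, -∞]
q=1: [-∞, -19, -∞]
q=2: [-35, -∞, -29]
q=3: [-34, -37, -∞]
Optimal cycle mean attained by: cycle 1->2->1, total (-10) + (-8), length 2.
Answer: λ = -9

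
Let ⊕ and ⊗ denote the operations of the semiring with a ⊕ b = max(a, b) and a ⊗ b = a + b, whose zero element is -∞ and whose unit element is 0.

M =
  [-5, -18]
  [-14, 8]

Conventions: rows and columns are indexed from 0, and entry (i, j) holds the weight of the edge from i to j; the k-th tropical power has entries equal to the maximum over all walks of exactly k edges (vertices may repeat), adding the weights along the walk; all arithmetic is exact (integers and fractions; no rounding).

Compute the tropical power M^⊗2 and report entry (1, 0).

M^⊗2:
  [-10, -10]
  [-6, 16]
Key observation: the optimum is the walk 1->1->0, with weight 8 + (-14) = -6.
Optimal value attained by: walk 1->1->0.
Answer: (M^⊗2)[1][0] = -6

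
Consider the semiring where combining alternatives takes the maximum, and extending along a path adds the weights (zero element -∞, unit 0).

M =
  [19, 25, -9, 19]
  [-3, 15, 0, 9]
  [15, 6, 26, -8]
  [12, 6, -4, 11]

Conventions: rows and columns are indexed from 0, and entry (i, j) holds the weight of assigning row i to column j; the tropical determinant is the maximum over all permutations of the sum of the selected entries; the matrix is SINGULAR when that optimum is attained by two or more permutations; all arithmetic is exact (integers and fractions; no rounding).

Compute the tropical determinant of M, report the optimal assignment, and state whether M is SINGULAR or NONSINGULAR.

σ = (0, 1, 2, 3): 19 + 15 + 26 + 11 = 71
σ = (0, 1, 3, 2): 19 + 15 + (-8) + (-4) = 22
σ = (0, 2, 1, 3): 19 + 0 + 6 + 11 = 36
σ = (0, 2, 3, 1): 19 + 0 + (-8) + 6 = 17
σ = (0, 3, 1, 2): 19 + 9 + 6 + (-4) = 30
σ = (0, 3, 2, 1): 19 + 9 + 26 + 6 = 60
σ = (1, 0, 2, 3): 25 + (-3) + 26 + 11 = 59
σ = (1, 0, 3, 2): 25 + (-3) + (-8) + (-4) = 10
σ = (1, 2, 0, 3): 25 + 0 + 15 + 11 = 51
σ = (1, 2, 3, 0): 25 + 0 + (-8) + 12 = 29
σ = (1, 3, 0, 2): 25 + 9 + 15 + (-4) = 45
σ = (1, 3, 2, 0): 25 + 9 + 26 + 12 = 72
σ = (2, 0, 1, 3): (-9) + (-3) + 6 + 11 = 5
σ = (2, 0, 3, 1): (-9) + (-3) + (-8) + 6 = -14
σ = (2, 1, 0, 3): (-9) + 15 + 15 + 11 = 32
σ = (2, 1, 3, 0): (-9) + 15 + (-8) + 12 = 10
σ = (2, 3, 0, 1): (-9) + 9 + 15 + 6 = 21
σ = (2, 3, 1, 0): (-9) + 9 + 6 + 12 = 18
σ = (3, 0, 1, 2): 19 + (-3) + 6 + (-4) = 18
σ = (3, 0, 2, 1): 19 + (-3) + 26 + 6 = 48
σ = (3, 1, 0, 2): 19 + 15 + 15 + (-4) = 45
σ = (3, 1, 2, 0): 19 + 15 + 26 + 12 = 72
σ = (3, 2, 0, 1): 19 + 0 + 15 + 6 = 40
σ = (3, 2, 1, 0): 19 + 0 + 6 + 12 = 37
Optimal value attained by: σ = (1, 3, 2, 0).
Answer: det⊕(M) = 72; verdict: SINGULAR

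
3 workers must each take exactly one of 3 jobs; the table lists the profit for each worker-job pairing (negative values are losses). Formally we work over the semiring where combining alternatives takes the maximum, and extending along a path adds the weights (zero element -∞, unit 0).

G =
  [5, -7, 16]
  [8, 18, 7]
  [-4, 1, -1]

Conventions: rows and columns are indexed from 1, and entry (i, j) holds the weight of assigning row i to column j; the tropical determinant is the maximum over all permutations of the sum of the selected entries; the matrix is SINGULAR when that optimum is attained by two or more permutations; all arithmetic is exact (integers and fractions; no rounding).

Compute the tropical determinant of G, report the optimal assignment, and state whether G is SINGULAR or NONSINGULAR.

σ = (1, 2, 3): 5 + 18 + (-1) = 22
σ = (1, 3, 2): 5 + 7 + 1 = 13
σ = (2, 1, 3): (-7) + 8 + (-1) = 0
σ = (2, 3, 1): (-7) + 7 + (-4) = -4
σ = (3, 1, 2): 16 + 8 + 1 = 25
σ = (3, 2, 1): 16 + 18 + (-4) = 30
Optimal value attained by: σ = (3, 2, 1).
Answer: det⊕(G) = 30; verdict: NONSINGULAR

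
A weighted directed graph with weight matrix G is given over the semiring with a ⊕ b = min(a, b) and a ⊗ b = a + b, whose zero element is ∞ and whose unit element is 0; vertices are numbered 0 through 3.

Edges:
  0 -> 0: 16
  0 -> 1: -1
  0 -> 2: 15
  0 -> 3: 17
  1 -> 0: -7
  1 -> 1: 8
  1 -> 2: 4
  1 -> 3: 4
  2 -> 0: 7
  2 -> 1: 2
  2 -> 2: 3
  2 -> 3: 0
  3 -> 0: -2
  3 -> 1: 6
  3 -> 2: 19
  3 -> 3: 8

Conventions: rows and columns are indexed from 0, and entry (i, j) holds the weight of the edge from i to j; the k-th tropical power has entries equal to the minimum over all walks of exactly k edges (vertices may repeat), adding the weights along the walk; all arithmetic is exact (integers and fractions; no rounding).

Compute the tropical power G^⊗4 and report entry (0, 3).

G^⊗2:
  [-8, 7, 3, 3]
  [1, -8, 7, 4]
  [-5, 5, 6, 3]
  [-1, -3, 10, 10]
G^⊗3:
  [0, -9, 6, 3]
  [-15, 0, -4, -4]
  [-2, -6, 9, 6]
  [-10, -2, 1, 1]
G^⊗4:
  [-16, -1, -5, -5]
  [-7, -16, -1, -4]
  [-13, -3, -2, -2]
  [-9, -11, 2, 1]
Key observation: the optimum is the walk 0->1->0->1->3, with weight (-1) + (-7) + (-1) + 4 = -5.
Optimal value attained by: walk 0->1->0->1->3.
Answer: (G^⊗4)[0][3] = -5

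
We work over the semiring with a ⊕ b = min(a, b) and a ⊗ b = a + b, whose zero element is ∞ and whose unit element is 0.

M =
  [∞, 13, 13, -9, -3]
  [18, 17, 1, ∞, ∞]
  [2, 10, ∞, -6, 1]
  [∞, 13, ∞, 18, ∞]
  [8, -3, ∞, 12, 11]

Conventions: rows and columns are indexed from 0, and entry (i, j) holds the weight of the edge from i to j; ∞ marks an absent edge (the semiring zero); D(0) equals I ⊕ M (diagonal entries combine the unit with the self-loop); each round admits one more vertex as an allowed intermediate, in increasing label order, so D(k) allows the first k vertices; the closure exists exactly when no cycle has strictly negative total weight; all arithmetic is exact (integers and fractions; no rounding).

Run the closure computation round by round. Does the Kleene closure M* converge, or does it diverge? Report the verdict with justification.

D(0):
  [0, 13, 13, -9, -3]
  [18, 0, 1, ∞, ∞]
  [2, 10, 0, -6, 1]
  [∞, 13, ∞, 0, ∞]
  [8, -3, ∞, 12, 0]
D(1):
  [0, 13, 13, -9, -3]
  [18, 0, 1, 9, 15]
  [2, 10, 0, -7, -1]
  [∞, 13, ∞, 0, ∞]
  [8, -3, 21, -1, 0]
D(2):
  [0, 13, 13, -9, -3]
  [18, 0, 1, 9, 15]
  [2, 10, 0, -7, -1]
  [31, 13, 14, 0, 28]
  [8, -3, -2, -1, 0]
Detection: at round 3, diagonal entry (4, 4) turns strictly negative.
Key observation: the cycle 4->1->2->0->4 has total weight (-3) + 1 + 2 + (-3), which is strictly negative.
Answer: DIVERGES — negative cycle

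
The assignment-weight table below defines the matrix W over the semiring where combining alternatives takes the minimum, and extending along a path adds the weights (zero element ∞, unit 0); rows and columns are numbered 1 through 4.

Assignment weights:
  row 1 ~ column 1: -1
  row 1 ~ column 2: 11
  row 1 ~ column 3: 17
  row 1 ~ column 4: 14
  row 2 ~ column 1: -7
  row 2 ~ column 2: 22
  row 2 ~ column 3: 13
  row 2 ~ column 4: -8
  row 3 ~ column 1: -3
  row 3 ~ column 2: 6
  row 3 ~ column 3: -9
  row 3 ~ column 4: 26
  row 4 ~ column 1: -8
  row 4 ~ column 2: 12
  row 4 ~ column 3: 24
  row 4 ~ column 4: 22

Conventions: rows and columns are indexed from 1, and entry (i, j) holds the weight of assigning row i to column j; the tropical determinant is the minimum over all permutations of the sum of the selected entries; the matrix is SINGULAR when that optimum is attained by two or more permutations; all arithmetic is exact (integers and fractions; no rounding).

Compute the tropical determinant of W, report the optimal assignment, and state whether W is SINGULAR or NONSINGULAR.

σ = (1, 2, 3, 4): (-1) + 22 + (-9) + 22 = 34
σ = (1, 2, 4, 3): (-1) + 22 + 26 + 24 = 71
σ = (1, 3, 2, 4): (-1) + 13 + 6 + 22 = 40
σ = (1, 3, 4, 2): (-1) + 13 + 26 + 12 = 50
σ = (1, 4, 2, 3): (-1) + (-8) + 6 + 24 = 21
σ = (1, 4, 3, 2): (-1) + (-8) + (-9) + 12 = -6
σ = (2, 1, 3, 4): 11 + (-7) + (-9) + 22 = 17
σ = (2, 1, 4, 3): 11 + (-7) + 26 + 24 = 54
σ = (2, 3, 1, 4): 11 + 13 + (-3) + 22 = 43
σ = (2, 3, 4, 1): 11 + 13 + 26 + (-8) = 42
σ = (2, 4, 1, 3): 11 + (-8) + (-3) + 24 = 24
σ = (2, 4, 3, 1): 11 + (-8) + (-9) + (-8) = -14
σ = (3, 1, 2, 4): 17 + (-7) + 6 + 22 = 38
σ = (3, 1, 4, 2): 17 + (-7) + 26 + 12 = 48
σ = (3, 2, 1, 4): 17 + 22 + (-3) + 22 = 58
σ = (3, 2, 4, 1): 17 + 22 + 26 + (-8) = 57
σ = (3, 4, 1, 2): 17 + (-8) + (-3) + 12 = 18
σ = (3, 4, 2, 1): 17 + (-8) + 6 + (-8) = 7
σ = (4, 1, 2, 3): 14 + (-7) + 6 + 24 = 37
σ = (4, 1, 3, 2): 14 + (-7) + (-9) + 12 = 10
σ = (4, 2, 1, 3): 14 + 22 + (-3) + 24 = 57
σ = (4, 2, 3, 1): 14 + 22 + (-9) + (-8) = 19
σ = (4, 3, 1, 2): 14 + 13 + (-3) + 12 = 36
σ = (4, 3, 2, 1): 14 + 13 + 6 + (-8) = 25
Optimal value attained by: σ = (2, 4, 3, 1).
Answer: det⊕(W) = -14; verdict: NONSINGULAR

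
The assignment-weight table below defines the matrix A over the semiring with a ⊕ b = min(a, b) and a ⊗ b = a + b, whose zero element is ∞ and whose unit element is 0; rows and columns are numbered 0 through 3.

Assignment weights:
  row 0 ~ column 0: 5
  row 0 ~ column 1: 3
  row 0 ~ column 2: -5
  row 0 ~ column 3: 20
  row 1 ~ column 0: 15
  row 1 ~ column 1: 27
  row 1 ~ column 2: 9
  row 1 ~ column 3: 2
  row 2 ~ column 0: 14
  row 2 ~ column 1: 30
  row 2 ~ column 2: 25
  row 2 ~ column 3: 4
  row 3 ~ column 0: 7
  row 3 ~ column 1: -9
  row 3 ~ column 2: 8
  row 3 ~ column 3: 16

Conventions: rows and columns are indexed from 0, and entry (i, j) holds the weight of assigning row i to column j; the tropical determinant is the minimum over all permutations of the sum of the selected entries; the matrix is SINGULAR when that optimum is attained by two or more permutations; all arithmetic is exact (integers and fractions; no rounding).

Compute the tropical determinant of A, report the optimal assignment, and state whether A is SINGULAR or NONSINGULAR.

σ = (0, 1, 2, 3): 5 + 27 + 25 + 16 = 73
σ = (0, 1, 3, 2): 5 + 27 + 4 + 8 = 44
σ = (0, 2, 1, 3): 5 + 9 + 30 + 16 = 60
σ = (0, 2, 3, 1): 5 + 9 + 4 + (-9) = 9
σ = (0, 3, 1, 2): 5 + 2 + 30 + 8 = 45
σ = (0, 3, 2, 1): 5 + 2 + 25 + (-9) = 23
σ = (1, 0, 2, 3): 3 + 15 + 25 + 16 = 59
σ = (1, 0, 3, 2): 3 + 15 + 4 + 8 = 30
σ = (1, 2, 0, 3): 3 + 9 + 14 + 16 = 42
σ = (1, 2, 3, 0): 3 + 9 + 4 + 7 = 23
σ = (1, 3, 0, 2): 3 + 2 + 14 + 8 = 27
σ = (1, 3, 2, 0): 3 + 2 + 25 + 7 = 37
σ = (2, 0, 1, 3): (-5) + 15 + 30 + 16 = 56
σ = (2, 0, 3, 1): (-5) + 15 + 4 + (-9) = 5
σ = (2, 1, 0, 3): (-5) + 27 + 14 + 16 = 52
σ = (2, 1, 3, 0): (-5) + 27 + 4 + 7 = 33
σ = (2, 3, 0, 1): (-5) + 2 + 14 + (-9) = 2
σ = (2, 3, 1, 0): (-5) + 2 + 30 + 7 = 34
σ = (3, 0, 1, 2): 20 + 15 + 30 + 8 = 73
σ = (3, 0, 2, 1): 20 + 15 + 25 + (-9) = 51
σ = (3, 1, 0, 2): 20 + 27 + 14 + 8 = 69
σ = (3, 1, 2, 0): 20 + 27 + 25 + 7 = 79
σ = (3, 2, 0, 1): 20 + 9 + 14 + (-9) = 34
σ = (3, 2, 1, 0): 20 + 9 + 30 + 7 = 66
Optimal value attained by: σ = (2, 3, 0, 1).
Answer: det⊕(A) = 2; verdict: NONSINGULAR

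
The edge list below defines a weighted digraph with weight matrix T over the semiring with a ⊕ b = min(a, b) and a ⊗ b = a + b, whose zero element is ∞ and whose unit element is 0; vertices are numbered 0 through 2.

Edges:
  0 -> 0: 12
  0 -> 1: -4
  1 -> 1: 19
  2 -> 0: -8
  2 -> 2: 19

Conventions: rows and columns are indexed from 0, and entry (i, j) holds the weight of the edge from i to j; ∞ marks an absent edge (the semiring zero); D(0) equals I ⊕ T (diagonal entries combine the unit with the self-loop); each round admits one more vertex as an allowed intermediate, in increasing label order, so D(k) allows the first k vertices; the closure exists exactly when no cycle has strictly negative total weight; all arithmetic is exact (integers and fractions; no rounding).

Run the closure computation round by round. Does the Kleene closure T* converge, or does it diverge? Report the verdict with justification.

D(0):
  [0, -4, ∞]
  [∞, 0, ∞]
  [-8, ∞, 0]
D(1):
  [0, -4, ∞]
  [∞, 0, ∞]
  [-8, -12, 0]
D(2):
  [0, -4, ∞]
  [∞, 0, ∞]
  [-8, -12, 0]
D(3):
  [0, -4, ∞]
  [∞, 0, ∞]
  [-8, -12, 0]
Key observation: every diagonal entry stays at the unit through all rounds, so no improving cycle exists.
Answer: CONVERGES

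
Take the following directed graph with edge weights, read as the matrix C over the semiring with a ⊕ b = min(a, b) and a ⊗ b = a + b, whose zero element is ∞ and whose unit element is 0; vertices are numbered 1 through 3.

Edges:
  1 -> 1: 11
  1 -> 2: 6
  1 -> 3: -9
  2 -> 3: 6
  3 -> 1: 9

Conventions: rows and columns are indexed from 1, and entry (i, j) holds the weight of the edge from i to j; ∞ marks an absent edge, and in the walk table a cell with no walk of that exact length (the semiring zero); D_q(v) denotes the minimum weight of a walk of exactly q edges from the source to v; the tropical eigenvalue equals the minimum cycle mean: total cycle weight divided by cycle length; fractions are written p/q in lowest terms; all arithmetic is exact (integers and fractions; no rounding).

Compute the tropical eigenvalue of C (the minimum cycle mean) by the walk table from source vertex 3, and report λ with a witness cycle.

q=0: [∞, ∞, 0]
q=1: [9, ∞, ∞]
q=2: [20, 15, 0]
q=3: [9, 26, 11]
Optimal cycle mean attained by: cycle 1->3->1, total (-9) + 9, length 2.
Answer: λ = 0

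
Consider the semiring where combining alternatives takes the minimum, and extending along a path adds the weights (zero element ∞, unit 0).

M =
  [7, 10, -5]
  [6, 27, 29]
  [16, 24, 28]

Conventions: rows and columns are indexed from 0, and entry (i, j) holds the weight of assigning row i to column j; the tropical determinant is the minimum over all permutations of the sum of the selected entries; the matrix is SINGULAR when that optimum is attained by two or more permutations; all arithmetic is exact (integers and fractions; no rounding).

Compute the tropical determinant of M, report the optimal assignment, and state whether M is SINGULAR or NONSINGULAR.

σ = (0, 1, 2): 7 + 27 + 28 = 62
σ = (0, 2, 1): 7 + 29 + 24 = 60
σ = (1, 0, 2): 10 + 6 + 28 = 44
σ = (1, 2, 0): 10 + 29 + 16 = 55
σ = (2, 0, 1): (-5) + 6 + 24 = 25
σ = (2, 1, 0): (-5) + 27 + 16 = 38
Optimal value attained by: σ = (2, 0, 1).
Answer: det⊕(M) = 25; verdict: NONSINGULAR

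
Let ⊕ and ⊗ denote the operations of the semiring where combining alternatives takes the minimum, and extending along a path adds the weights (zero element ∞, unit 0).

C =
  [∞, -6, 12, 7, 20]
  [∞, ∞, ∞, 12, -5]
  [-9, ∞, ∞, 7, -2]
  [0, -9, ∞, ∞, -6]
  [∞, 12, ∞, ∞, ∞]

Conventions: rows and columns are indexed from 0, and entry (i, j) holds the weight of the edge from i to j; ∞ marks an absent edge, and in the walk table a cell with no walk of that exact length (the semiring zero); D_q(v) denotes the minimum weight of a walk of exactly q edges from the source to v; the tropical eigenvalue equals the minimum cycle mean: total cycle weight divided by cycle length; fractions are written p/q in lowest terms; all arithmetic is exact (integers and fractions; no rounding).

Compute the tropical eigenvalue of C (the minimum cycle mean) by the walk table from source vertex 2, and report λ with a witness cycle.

q=0: [∞, ∞, 0, ∞, ∞]
q=1: [-9, ∞, ∞, 7, -2]
q=2: [7, -15, 3, -2, 1]
q=3: [-6, -11, 19, -3, -20]
q=4: [-3, -12, 6, 1, -16]
q=5: [-3, -9, 9, 0, -17]
Optimal cycle mean attained by: cycle 0->2->0, total 12 + (-9), length 2.
Answer: λ = 3/2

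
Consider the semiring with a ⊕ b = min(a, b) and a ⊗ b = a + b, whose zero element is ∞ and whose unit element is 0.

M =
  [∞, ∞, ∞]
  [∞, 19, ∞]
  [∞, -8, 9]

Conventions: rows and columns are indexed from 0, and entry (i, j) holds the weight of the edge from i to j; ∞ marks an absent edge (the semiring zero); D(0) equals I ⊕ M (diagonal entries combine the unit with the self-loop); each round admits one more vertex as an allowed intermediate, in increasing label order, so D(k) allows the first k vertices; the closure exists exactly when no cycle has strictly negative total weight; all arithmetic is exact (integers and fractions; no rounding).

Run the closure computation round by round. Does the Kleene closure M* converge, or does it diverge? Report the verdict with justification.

D(0):
  [0, ∞, ∞]
  [∞, 0, ∞]
  [∞, -8, 0]
D(1):
  [0, ∞, ∞]
  [∞, 0, ∞]
  [∞, -8, 0]
D(2):
  [0, ∞, ∞]
  [∞, 0, ∞]
  [∞, -8, 0]
D(3):
  [0, ∞, ∞]
  [∞, 0, ∞]
  [∞, -8, 0]
Key observation: every diagonal entry stays at the unit through all rounds, so no improving cycle exists.
Answer: CONVERGES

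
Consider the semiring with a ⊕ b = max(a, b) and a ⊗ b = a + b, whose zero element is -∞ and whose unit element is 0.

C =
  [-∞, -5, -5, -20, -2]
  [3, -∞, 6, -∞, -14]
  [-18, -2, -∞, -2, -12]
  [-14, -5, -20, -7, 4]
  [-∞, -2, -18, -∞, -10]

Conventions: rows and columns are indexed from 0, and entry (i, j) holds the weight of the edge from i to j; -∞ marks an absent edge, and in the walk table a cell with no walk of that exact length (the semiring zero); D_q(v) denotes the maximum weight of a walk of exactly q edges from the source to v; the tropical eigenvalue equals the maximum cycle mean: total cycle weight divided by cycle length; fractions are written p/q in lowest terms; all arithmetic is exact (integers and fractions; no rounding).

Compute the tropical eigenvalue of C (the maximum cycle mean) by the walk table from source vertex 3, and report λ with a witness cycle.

q=0: [-∞, -∞, -∞, 0, -∞]
q=1: [-14, -5, -20, -7, 4]
q=2: [-2, 2, 1, -14, -3]
q=3: [5, -1, 8, -1, -4]
q=4: [2, 6, 5, 6, 3]
q=5: [9, 3, 12, 3, 10]
Optimal cycle mean attained by: cycle 1->2->1, total 6 + (-2), length 2.
Answer: λ = 2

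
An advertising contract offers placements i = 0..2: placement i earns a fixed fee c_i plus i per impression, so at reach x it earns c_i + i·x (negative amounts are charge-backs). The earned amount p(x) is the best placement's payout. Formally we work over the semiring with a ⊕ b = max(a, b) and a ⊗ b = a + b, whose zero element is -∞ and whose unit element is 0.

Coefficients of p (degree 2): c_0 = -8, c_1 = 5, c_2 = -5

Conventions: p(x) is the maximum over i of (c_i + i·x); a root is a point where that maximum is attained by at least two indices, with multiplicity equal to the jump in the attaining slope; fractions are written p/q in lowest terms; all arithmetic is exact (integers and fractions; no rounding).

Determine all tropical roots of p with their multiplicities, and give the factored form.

hull edge (i=0, c=-8) to (i=1, c=5): slope 13, span 1
hull edge (i=1, c=5) to (i=2, c=-5): slope -10, span 1
Factored form: p(x) = -5 ⊗ (x ⊕ (-13)) ⊗ (x ⊕ 10)
Answer: roots = -13 (mult 1), 10 (mult 1)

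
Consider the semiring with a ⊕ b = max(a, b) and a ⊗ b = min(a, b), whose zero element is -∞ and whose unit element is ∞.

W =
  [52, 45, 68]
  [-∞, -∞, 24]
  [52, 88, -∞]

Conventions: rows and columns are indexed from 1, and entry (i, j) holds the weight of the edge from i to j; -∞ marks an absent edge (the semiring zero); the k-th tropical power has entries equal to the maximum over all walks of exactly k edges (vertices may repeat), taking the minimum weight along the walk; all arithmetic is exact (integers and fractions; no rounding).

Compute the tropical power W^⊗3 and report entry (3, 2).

W^⊗2:
  [52, 68, 52]
  [24, 24, -∞]
  [52, 45, 52]
W^⊗3:
  [52, 52, 52]
  [24, 24, 24]
  [52, 52, 52]
Key observation: the optimum is the walk 3->1->3->2, with weight 52 min 68 min 88 = 52.
Optimal value attained by: walk 3->1->3->2.
Answer: (W^⊗3)[3][2] = 52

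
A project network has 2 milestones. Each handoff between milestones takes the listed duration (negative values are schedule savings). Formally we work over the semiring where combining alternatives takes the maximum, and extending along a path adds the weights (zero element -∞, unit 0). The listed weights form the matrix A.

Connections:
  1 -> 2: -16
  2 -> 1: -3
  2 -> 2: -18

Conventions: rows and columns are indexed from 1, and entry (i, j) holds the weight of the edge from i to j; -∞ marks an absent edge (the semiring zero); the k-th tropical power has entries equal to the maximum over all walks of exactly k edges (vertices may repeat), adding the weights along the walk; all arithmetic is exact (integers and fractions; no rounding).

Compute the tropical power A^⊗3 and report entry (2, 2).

A^⊗2:
  [-19, -34]
  [-21, -19]
A^⊗3:
  [-37, -35]
  [-22, -37]
Key observation: the optimum is the walk 2->1->2->2, with weight (-3) + (-16) + (-18) = -37.
Optimal value attained by: walk 2->1->2->2.
Answer: (A^⊗3)[2][2] = -37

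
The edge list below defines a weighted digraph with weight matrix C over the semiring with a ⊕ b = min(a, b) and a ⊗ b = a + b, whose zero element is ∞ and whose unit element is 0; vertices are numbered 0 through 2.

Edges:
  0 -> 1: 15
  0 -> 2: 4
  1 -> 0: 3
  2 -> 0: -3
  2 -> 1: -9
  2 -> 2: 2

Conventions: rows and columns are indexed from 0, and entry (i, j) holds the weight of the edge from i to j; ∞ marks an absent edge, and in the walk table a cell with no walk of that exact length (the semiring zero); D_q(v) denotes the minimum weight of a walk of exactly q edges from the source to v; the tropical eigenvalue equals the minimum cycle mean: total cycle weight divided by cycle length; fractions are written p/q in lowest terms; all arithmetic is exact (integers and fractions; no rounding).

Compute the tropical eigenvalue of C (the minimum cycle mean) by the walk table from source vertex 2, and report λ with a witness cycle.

q=0: [∞, ∞, 0]
q=1: [-3, -9, 2]
q=2: [-6, -7, 1]
q=3: [-4, -8, -2]
Optimal cycle mean attained by: cycle 0->2->1->0, total 4 + (-9) + 3, length 3.
Answer: λ = -2/3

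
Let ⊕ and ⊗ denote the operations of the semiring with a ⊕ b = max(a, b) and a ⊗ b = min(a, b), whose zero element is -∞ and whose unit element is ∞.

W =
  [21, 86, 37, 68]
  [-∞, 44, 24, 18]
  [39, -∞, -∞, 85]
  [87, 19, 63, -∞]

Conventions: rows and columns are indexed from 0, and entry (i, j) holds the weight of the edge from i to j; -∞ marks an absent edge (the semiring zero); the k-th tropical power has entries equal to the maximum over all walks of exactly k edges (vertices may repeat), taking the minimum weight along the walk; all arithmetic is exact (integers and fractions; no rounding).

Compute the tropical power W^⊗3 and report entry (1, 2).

W^⊗2:
  [68, 44, 63, 37]
  [24, 44, 24, 24]
  [85, 39, 63, 39]
  [39, 86, 37, 68]
W^⊗3:
  [39, 68, 37, 68]
  [24, 44, 24, 24]
  [39, 85, 39, 68]
  [68, 44, 63, 39]
Key observation: the optimum is the walk 1->1->1->2, with weight 44 min 44 min 24 = 24.
Optimal value attained by: walk 1->1->1->2.
Answer: (W^⊗3)[1][2] = 24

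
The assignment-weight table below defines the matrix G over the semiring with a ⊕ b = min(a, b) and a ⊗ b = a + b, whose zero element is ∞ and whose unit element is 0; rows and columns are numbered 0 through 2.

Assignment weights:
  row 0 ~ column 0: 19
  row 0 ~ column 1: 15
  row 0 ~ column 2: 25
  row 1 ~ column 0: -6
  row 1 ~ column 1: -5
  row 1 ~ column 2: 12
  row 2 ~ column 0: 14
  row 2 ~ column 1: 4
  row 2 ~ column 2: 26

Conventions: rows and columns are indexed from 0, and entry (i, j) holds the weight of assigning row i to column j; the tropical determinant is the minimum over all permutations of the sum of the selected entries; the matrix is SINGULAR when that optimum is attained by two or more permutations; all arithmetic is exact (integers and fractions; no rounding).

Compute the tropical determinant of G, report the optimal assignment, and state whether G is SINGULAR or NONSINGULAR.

σ = (0, 1, 2): 19 + (-5) + 26 = 40
σ = (0, 2, 1): 19 + 12 + 4 = 35
σ = (1, 0, 2): 15 + (-6) + 26 = 35
σ = (1, 2, 0): 15 + 12 + 14 = 41
σ = (2, 0, 1): 25 + (-6) + 4 = 23
σ = (2, 1, 0): 25 + (-5) + 14 = 34
Optimal value attained by: σ = (2, 0, 1).
Answer: det⊕(G) = 23; verdict: NONSINGULAR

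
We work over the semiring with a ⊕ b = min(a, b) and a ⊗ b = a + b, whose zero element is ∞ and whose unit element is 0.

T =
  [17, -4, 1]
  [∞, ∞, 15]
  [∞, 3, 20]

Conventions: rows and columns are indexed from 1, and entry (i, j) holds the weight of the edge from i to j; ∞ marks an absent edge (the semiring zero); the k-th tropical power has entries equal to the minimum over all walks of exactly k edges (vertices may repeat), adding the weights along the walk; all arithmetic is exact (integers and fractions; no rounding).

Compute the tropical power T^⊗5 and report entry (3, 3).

T^⊗2:
  [34, 4, 11]
  [∞, 18, 35]
  [∞, 23, 18]
T^⊗3:
  [51, 14, 19]
  [∞, 38, 33]
  [∞, 21, 38]
T^⊗4:
  [68, 22, 29]
  [∞, 36, 53]
  [∞, 41, 36]
T^⊗5:
  [85, 32, 37]
  [∞, 56, 51]
  [∞, 39, 56]
Key observation: the optimum is the walk 3->2->3->2->3->3, with weight 3 + 15 + 3 + 15 + 20 = 56.
Optimal value attained by: walk 3->2->3->2->3->3.
Answer: (T^⊗5)[3][3] = 56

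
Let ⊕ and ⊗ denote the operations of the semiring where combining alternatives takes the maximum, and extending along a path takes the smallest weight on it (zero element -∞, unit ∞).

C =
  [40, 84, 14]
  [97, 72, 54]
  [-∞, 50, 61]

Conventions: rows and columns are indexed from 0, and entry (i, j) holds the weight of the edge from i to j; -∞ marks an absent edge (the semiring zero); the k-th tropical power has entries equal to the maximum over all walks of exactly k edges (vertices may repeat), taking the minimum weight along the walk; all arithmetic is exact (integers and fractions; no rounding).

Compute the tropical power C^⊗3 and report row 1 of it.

C^⊗2:
  [84, 72, 54]
  [72, 84, 54]
  [50, 50, 61]
C^⊗3:
  [72, 84, 54]
  [84, 72, 54]
  [50, 50, 61]
Answer: row 1 of C^⊗3 = [84, 72, 54]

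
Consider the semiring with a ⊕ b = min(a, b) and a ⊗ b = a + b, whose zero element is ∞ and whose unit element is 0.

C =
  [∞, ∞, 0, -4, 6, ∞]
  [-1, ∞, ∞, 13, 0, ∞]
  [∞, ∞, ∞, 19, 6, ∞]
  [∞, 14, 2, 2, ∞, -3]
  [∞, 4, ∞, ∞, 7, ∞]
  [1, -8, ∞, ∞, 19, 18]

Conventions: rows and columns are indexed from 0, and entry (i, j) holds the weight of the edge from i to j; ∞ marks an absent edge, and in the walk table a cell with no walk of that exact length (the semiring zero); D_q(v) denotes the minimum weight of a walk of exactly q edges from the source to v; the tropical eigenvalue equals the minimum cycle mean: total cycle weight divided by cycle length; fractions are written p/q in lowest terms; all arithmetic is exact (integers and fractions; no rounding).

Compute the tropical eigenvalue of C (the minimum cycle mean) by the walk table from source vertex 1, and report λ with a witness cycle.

q=0: [∞, 0, ∞, ∞, ∞, ∞]
q=1: [-1, ∞, ∞, 13, 0, ∞]
q=2: [∞, 4, -1, -5, 5, 10]
q=3: [3, 2, -3, -3, 4, -8]
q=4: [-7, -16, -1, -1, 2, -6]
q=5: [-17, -14, -7, -11, -16, -4]
q=6: [-15, -12, -17, -21, -14, -14]
Optimal cycle mean attained by: cycle 0->3->5->1->0, total (-4) + (-3) + (-8) + (-1), length 4.
Answer: λ = -4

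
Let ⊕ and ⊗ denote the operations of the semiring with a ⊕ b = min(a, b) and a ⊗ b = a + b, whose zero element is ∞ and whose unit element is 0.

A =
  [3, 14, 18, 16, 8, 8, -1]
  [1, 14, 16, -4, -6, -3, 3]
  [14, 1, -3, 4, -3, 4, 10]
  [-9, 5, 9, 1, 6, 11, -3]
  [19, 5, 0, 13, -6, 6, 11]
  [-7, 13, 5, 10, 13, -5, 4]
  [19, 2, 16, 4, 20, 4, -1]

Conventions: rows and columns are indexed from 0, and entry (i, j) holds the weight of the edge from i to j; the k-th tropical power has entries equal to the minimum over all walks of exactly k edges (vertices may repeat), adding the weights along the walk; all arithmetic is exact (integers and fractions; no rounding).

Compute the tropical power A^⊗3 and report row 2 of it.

A^⊗2:
  [1, 1, 8, 3, 2, 3, -2]
  [-13, -1, -6, -3, -12, -8, -7]
  [-5, -2, -6, -3, -9, -2, 1]
  [-8, -1, 6, 1, -1, -1, -10]
  [-1, -1, -6, 1, -12, 0, 5]
  [-12, 6, 0, 5, 1, -10, -8]
  [-5, 1, 9, -2, -4, -1, -2]
A^⊗3:
  [-6, 0, 2, -3, -5, -2, -3]
  [-15, -7, -12, -5, -18, -13, -14]
  [-12, -5, -9, -6, -15, -7, -6]
  [-8, -8, -1, -6, -7, -6, -11]
  [-8, -7, -12, -5, -18, -6, -2]
  [-17, -6, -5, -4, -5, -15, -13]
  [-11, 0, -4, -3, -10, -6, -6]
Answer: row 2 of A^⊗3 = [-12, -5, -9, -6, -15, -7, -6]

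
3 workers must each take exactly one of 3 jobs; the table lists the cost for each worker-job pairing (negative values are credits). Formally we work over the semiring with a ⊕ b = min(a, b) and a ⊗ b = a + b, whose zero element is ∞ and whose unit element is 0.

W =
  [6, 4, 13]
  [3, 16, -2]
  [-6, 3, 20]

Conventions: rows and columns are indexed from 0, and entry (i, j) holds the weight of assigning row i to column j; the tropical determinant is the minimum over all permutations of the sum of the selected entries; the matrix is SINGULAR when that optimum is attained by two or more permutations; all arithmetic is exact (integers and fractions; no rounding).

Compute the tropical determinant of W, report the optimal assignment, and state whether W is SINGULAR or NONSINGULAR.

σ = (0, 1, 2): 6 + 16 + 20 = 42
σ = (0, 2, 1): 6 + (-2) + 3 = 7
σ = (1, 0, 2): 4 + 3 + 20 = 27
σ = (1, 2, 0): 4 + (-2) + (-6) = -4
σ = (2, 0, 1): 13 + 3 + 3 = 19
σ = (2, 1, 0): 13 + 16 + (-6) = 23
Optimal value attained by: σ = (1, 2, 0).
Answer: det⊕(W) = -4; verdict: NONSINGULAR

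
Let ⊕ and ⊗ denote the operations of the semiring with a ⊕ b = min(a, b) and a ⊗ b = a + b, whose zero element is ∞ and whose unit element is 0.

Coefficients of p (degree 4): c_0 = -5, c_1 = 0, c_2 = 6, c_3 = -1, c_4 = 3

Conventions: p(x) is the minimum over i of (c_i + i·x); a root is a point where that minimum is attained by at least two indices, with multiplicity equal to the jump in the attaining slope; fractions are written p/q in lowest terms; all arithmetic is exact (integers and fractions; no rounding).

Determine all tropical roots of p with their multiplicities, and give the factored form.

hull edge (i=0, c=-5) to (i=3, c=-1): slope 4/3, span 3
hull edge (i=3, c=-1) to (i=4, c=3): slope 4, span 1
Factored form: p(x) = 3 ⊗ (x ⊕ (-4)) ⊗ (x ⊕ (-4/3)) ⊗ (x ⊕ (-4/3)) ⊗ (x ⊕ (-4/3))
Answer: roots = -4 (mult 1), -4/3 (mult 3)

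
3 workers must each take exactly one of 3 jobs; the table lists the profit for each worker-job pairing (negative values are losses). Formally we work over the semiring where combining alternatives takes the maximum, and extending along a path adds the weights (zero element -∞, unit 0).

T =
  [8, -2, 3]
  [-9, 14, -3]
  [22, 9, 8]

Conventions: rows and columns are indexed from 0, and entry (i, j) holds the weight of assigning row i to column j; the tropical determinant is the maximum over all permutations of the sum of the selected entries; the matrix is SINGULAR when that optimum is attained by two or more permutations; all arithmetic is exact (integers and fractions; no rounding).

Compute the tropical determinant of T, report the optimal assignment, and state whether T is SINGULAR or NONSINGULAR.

σ = (0, 1, 2): 8 + 14 + 8 = 30
σ = (0, 2, 1): 8 + (-3) + 9 = 14
σ = (1, 0, 2): (-2) + (-9) + 8 = -3
σ = (1, 2, 0): (-2) + (-3) + 22 = 17
σ = (2, 0, 1): 3 + (-9) + 9 = 3
σ = (2, 1, 0): 3 + 14 + 22 = 39
Optimal value attained by: σ = (2, 1, 0).
Answer: det⊕(T) = 39; verdict: NONSINGULAR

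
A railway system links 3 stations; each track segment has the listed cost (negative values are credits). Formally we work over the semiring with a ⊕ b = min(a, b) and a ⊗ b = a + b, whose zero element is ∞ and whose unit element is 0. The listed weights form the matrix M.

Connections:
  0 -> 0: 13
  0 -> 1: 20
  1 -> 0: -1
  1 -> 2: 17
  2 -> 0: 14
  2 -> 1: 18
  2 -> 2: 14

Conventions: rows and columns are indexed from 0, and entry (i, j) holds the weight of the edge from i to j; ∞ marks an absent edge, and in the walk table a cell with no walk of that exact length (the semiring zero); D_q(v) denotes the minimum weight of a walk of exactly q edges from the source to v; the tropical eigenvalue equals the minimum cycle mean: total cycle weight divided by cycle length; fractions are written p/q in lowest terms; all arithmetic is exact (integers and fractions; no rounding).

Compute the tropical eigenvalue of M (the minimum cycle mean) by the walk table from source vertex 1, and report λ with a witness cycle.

q=0: [∞, 0, ∞]
q=1: [-1, ∞, 17]
q=2: [12, 19, 31]
q=3: [18, 32, 36]
Optimal cycle mean attained by: cycle 0->1->0, total 20 + (-1), length 2.
Answer: λ = 19/2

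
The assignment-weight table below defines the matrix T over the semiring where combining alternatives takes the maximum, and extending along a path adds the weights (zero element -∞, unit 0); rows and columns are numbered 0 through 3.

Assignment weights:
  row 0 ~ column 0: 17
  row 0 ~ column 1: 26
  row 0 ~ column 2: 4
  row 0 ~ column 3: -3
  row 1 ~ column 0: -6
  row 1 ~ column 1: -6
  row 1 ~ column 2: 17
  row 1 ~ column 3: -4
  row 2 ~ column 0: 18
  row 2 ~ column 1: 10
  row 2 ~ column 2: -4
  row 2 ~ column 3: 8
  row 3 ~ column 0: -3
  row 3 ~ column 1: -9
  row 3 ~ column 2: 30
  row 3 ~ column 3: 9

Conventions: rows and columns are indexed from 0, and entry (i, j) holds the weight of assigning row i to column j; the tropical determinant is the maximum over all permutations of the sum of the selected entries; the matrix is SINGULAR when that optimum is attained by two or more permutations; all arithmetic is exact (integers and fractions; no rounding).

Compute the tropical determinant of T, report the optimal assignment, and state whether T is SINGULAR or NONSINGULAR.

σ = (0, 1, 2, 3): 17 + (-6) + (-4) + 9 = 16
σ = (0, 1, 3, 2): 17 + (-6) + 8 + 30 = 49
σ = (0, 2, 1, 3): 17 + 17 + 10 + 9 = 53
σ = (0, 2, 3, 1): 17 + 17 + 8 + (-9) = 33
σ = (0, 3, 1, 2): 17 + (-4) + 10 + 30 = 53
σ = (0, 3, 2, 1): 17 + (-4) + (-4) + (-9) = 0
σ = (1, 0, 2, 3): 26 + (-6) + (-4) + 9 = 25
σ = (1, 0, 3, 2): 26 + (-6) + 8 + 30 = 58
σ = (1, 2, 0, 3): 26 + 17 + 18 + 9 = 70
σ = (1, 2, 3, 0): 26 + 17 + 8 + (-3) = 48
σ = (1, 3, 0, 2): 26 + (-4) + 18 + 30 = 70
σ = (1, 3, 2, 0): 26 + (-4) + (-4) + (-3) = 15
σ = (2, 0, 1, 3): 4 + (-6) + 10 + 9 = 17
σ = (2, 0, 3, 1): 4 + (-6) + 8 + (-9) = -3
σ = (2, 1, 0, 3): 4 + (-6) + 18 + 9 = 25
σ = (2, 1, 3, 0): 4 + (-6) + 8 + (-3) = 3
σ = (2, 3, 0, 1): 4 + (-4) + 18 + (-9) = 9
σ = (2, 3, 1, 0): 4 + (-4) + 10 + (-3) = 7
σ = (3, 0, 1, 2): (-3) + (-6) + 10 + 30 = 31
σ = (3, 0, 2, 1): (-3) + (-6) + (-4) + (-9) = -22
σ = (3, 1, 0, 2): (-3) + (-6) + 18 + 30 = 39
σ = (3, 1, 2, 0): (-3) + (-6) + (-4) + (-3) = -16
σ = (3, 2, 0, 1): (-3) + 17 + 18 + (-9) = 23
σ = (3, 2, 1, 0): (-3) + 17 + 10 + (-3) = 21
Optimal value attained by: σ = (1, 2, 0, 3).
Answer: det⊕(T) = 70; verdict: SINGULAR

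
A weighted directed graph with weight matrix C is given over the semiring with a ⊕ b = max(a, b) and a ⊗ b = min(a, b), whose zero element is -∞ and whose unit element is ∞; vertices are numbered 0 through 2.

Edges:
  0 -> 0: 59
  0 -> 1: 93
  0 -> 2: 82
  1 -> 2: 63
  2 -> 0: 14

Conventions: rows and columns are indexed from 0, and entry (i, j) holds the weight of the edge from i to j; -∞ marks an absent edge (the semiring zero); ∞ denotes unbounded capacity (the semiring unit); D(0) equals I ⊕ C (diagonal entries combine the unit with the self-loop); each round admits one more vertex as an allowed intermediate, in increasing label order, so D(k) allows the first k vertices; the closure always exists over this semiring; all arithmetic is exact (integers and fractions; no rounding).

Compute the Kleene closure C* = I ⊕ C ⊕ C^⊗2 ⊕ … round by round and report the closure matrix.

D(0):
  [∞, 93, 82]
  [-∞, ∞, 63]
  [14, -∞, ∞]
D(1):
  [∞, 93, 82]
  [-∞, ∞, 63]
  [14, 14, ∞]
D(2):
  [∞, 93, 82]
  [-∞, ∞, 63]
  [14, 14, ∞]
D(3):
  [∞, 93, 82]
  [14, ∞, 63]
  [14, 14, ∞]
Answer: C* = [[∞, 93, 82], [14, ∞, 63], [14, 14, ∞]]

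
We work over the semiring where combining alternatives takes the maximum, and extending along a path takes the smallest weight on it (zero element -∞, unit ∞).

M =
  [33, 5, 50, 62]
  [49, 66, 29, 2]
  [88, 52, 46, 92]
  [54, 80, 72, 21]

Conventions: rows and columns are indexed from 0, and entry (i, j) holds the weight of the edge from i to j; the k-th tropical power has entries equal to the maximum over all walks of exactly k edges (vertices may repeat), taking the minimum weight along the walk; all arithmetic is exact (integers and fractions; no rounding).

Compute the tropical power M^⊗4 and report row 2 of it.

M^⊗2:
  [54, 62, 62, 50]
  [49, 66, 49, 49]
  [54, 80, 72, 62]
  [72, 66, 50, 72]
M^⊗3:
  [62, 62, 50, 62]
  [49, 66, 49, 49]
  [72, 66, 62, 72]
  [54, 72, 72, 62]
M^⊗4:
  [54, 62, 62, 62]
  [49, 66, 49, 49]
  [62, 72, 72, 62]
  [72, 66, 62, 72]
Answer: row 2 of M^⊗4 = [62, 72, 72, 62]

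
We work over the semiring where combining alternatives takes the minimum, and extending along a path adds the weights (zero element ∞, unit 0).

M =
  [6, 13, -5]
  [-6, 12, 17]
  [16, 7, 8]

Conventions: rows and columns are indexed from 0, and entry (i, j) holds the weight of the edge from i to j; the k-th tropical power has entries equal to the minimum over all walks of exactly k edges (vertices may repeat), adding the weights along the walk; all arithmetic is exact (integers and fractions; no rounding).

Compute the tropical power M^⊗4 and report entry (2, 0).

M^⊗2:
  [7, 2, 1]
  [0, 7, -11]
  [1, 15, 11]
M^⊗3:
  [-4, 8, 2]
  [1, -4, -5]
  [7, 14, -4]
M^⊗4:
  [2, 9, -9]
  [-10, 2, -4]
  [8, 3, 2]
Key observation: the optimum is the walk 2->1->0->1->0, with weight 7 + (-6) + 13 + (-6) = 8.
Optimal value attained by: walk 2->1->0->1->0.
Answer: (M^⊗4)[2][0] = 8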